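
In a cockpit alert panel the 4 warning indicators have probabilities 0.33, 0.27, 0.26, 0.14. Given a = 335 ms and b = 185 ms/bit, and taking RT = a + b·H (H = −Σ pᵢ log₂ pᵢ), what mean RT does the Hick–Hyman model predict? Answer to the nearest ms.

Entropy contributions −pᵢ log₂ pᵢ: 0.5278, 0.5100, 0.5053, 0.3971; sum H = 1.9402 bits.
RT = a + bH = 335 + 185·1.9402 = 693.94 ms.

694 ms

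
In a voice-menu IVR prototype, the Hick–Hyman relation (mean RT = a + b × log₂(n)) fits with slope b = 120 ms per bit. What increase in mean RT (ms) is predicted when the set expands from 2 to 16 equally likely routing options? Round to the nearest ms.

ΔRT = (a + b log₂ n₂) − (a + b log₂ n₁) = b·(log₂ n₂ − log₂ n₁).
log₂(16) − log₂(2) = log₂(16/2) = log₂(8) = 3.
ΔRT = 120 × 3.0000 = 360.000 ms.

360 ms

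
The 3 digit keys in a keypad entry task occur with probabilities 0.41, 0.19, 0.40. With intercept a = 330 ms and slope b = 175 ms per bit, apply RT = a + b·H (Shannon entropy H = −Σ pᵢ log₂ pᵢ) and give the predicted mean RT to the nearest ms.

594 ms

H = 0.41·log₂(1/0.41) + 0.19·log₂(1/0.19) + 0.40·log₂(1/0.40) = 1.5114 bits.
RT = 330 + 175 × 1.5114 = 594.49 ms.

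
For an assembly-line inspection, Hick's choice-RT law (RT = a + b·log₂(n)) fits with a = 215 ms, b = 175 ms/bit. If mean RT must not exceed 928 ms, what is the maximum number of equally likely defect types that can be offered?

Information budget: (928 − 215)/175 = 4.0743 bits, so n ≤ 2^4.0743 = 16.845 → at most 16.

16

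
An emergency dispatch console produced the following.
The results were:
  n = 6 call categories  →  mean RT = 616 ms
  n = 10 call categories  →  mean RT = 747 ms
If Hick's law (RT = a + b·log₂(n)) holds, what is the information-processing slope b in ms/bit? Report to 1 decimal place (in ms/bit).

177.8 ms/bit

b = (RT₂ − RT₁)/(log₂ n₂ − log₂ n₁) = (747 − 616)/(3.3219 − 2.5850) = 177.756 ms/bit.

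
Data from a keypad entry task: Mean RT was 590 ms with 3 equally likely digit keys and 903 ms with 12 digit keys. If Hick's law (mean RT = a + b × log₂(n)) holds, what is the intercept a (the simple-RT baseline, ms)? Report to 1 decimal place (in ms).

The slope on a log₂ axis is (903 − 590) / (3.5850 − 1.5850) = 156.500 ms/bit.
Intercept: a = 590 − 156.500·log₂(3) = 341.953 ms.

342.0 ms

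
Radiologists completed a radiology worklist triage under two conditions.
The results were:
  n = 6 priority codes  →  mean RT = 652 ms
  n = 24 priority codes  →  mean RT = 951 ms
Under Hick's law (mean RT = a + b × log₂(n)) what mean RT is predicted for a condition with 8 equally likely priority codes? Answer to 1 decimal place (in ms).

Solve the two-equation system in a and b:
  b = (951 − 652) / (log₂ 24 − log₂ 6) = 299 / (4.5850 − 2.5850) = 149.500 ms/bit
  a = 652 − 149.500 × 2.5850 = 265.548 ms
Then RT(8) = 265.548 + 149.500 × log₂ 8 = 265.548 + 149.500 × 3 ≈ 714.048 ms.

714.0 ms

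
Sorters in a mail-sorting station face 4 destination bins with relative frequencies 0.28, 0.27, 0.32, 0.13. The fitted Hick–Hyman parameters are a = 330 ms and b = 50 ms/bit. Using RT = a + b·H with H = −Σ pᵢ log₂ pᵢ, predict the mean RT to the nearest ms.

427 ms

H = 0.28·log₂(1/0.28) + 0.27·log₂(1/0.27) + 0.32·log₂(1/0.32) + 0.13·log₂(1/0.13) = 1.9329 bits.
RT = 330 + 50 × 1.9329 = 426.65 ms.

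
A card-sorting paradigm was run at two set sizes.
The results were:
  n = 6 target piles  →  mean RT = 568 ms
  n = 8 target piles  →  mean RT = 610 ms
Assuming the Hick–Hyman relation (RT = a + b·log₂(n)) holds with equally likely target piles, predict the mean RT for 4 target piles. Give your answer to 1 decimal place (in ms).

508.8 ms

Fit slope and intercept:
  b = (610 − 568) / (log₂ 8 − log₂ 6) = 42 / (3 − 2.5850) = 101.196 ms/bit
  a = 568 − 101.196 × 2.5850 = 306.413 ms
Then RT(4) = 306.413 + 101.196 × log₂ 4 = 306.413 + 101.196 × 2 ≈ 508.804 ms.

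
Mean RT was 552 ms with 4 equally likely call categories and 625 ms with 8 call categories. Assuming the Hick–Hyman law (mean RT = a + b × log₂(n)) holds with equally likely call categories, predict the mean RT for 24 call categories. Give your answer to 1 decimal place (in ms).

Fit slope and intercept:
  b = (625 − 552) / (log₂ 8 − log₂ 4) = 73 / (3 − 2) = 73.000 ms/bit
  a = 552 − 73.000 × 2 = 406.000 ms
Then RT(24) = 406.000 + 73.000 × log₂ 24 = 406.000 + 73.000 × 4.5850 ≈ 740.702 ms.

740.7 ms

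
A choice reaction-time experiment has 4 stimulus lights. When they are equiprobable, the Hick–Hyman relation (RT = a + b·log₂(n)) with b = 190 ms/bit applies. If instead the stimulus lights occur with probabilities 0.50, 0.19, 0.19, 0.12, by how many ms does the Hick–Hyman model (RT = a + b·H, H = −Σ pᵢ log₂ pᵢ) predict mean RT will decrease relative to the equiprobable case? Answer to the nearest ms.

The RT saving is b·ΔH. Equiprobable H₀ = log₂(4) = 2.0000 bits; with the given probabilities H = 1.7775 bits.
b·(H₀ − H) = 190 × (2.0000 − 1.7775) = 42.27 ms.

42 ms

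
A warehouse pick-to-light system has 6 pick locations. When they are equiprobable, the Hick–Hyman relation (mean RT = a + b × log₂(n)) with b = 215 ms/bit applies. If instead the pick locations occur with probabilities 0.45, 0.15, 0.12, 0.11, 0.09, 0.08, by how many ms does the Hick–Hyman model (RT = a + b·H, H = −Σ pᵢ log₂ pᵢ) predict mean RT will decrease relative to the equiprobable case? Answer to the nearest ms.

72 ms

Equiprobable entropy H₀ = log₂ 6 = 2.5850 bits.
Skewed entropy H = −Σ pᵢ log₂ pᵢ = 2.2505 bits.
ΔRT = b·(H₀ − H) = 215 × 0.3345 = 71.92 ms.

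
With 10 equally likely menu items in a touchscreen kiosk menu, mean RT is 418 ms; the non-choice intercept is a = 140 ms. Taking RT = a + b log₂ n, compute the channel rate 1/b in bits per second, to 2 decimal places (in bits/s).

Choice component = 418 − 140 = 278 ms over log₂(10) = 3.3219 bits.
b = 278 / 3.3219 = 83.686 ms/bit, so 1/b = 11.949 bits/s.

11.95 bits/s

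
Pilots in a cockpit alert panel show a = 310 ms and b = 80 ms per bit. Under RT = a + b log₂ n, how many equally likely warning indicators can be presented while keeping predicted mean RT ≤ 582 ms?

Set 310 + 80·log₂ n ≤ 582 → log₂ n ≤ (582 − 310)/80 = 3.4000.
So n ≤ 2^3.4000 = 10.556; the largest integer n is 10.

10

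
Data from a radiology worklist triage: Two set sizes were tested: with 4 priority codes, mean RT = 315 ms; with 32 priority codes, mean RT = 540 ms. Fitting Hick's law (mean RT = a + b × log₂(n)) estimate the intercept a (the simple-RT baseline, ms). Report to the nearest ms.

165 ms

Slope: b = (540 − 315) / (log₂ 32 − log₂ 4) = 225/3.0000 = 75 ms/bit.
a = RT₁ − b·log₂ n₁ = 315 − 75 × 2 = 165.000 ms.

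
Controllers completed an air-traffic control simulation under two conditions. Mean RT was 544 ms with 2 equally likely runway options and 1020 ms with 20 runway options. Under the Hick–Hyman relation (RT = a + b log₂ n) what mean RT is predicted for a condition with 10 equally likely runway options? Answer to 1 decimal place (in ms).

With log₂ n on the abscissa the relation is linear; from the two conditions:
  b = (1020 − 544) / (log₂ 20 − log₂ 2) = 476 / (4.3219 − 1) = 143.290 ms/bit
  a = 544 − 143.290 × 1 = 400.710 ms
Then RT(10) = 400.710 + 143.290 × log₂ 10 = 400.710 + 143.290 × 3.3219 ≈ 876.710 ms.

876.7 ms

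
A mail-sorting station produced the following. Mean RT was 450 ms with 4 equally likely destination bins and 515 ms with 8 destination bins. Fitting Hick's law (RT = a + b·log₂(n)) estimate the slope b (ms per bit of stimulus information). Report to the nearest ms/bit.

b = (RT₂ − RT₁)/(log₂ n₂ − log₂ n₁) = (515 − 450)/(3 − 2) = 65 ms/bit.

65 ms/bit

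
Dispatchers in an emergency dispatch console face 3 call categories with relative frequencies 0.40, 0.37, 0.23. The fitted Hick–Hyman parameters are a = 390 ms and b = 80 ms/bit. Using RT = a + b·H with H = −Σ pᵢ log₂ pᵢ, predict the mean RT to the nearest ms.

H = 0.40·log₂(1/0.40) + 0.37·log₂(1/0.37) + 0.23·log₂(1/0.23) = 1.5472 bits.
RT = 390 + 80 × 1.5472 = 513.77 ms.

514 ms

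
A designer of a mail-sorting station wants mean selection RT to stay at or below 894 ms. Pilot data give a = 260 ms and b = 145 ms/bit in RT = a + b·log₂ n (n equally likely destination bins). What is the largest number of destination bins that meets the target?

145·log₂ n ≤ 894 − 260 = 634, giving log₂ n ≤ 4.3724 and n ≤ 20.712. The largest whole number is 20.

20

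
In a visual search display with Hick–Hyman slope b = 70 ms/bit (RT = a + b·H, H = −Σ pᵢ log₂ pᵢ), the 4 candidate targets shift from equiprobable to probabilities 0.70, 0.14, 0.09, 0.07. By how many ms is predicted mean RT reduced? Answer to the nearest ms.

Equiprobable entropy H₀ = log₂ 4 = 2.0000 bits.
Skewed entropy H = −Σ pᵢ log₂ pᵢ = 1.3385 bits.
ΔRT = b·(H₀ − H) = 70 × 0.6615 = 46.30 ms.

46 ms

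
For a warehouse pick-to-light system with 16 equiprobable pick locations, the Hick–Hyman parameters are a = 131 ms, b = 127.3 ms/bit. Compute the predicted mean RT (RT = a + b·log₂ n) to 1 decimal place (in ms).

640.2 ms

log₂(16) = 4 bits, so RT = 131 + 127.3 × 4 ≈ 640.200 ms.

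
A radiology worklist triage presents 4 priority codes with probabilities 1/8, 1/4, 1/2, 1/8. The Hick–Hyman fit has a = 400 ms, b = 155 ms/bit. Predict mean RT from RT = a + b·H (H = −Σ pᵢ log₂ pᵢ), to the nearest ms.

671 ms

H = −Σ pᵢ log₂ pᵢ = 0.125·3 + 0.25·2 + 0.5·1 + 0.125·3 = 1.750 bits.
RT = 400 + 155 × 1.750 = 671.25 ms.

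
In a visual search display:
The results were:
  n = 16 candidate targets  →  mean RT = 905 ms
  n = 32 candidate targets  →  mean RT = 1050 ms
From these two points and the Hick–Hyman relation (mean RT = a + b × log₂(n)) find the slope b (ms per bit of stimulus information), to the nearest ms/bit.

145 ms/bit

b = (RT₂ − RT₁)/(log₂ n₂ − log₂ n₁) = (1050 − 905)/(5 − 4) = 145 ms/bit.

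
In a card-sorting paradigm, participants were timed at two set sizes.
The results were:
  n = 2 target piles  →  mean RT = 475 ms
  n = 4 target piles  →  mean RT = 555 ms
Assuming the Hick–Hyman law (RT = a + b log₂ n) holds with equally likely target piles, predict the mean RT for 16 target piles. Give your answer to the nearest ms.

715 ms

Solve the two-equation system in a and b:
  b = (555 − 475) / (log₂ 4 − log₂ 2) = 80 / (2 − 1) = 80 ms/bit
  a = 475 − 80 × 1 = 395 ms
Then RT(16) = 395 + 80 × log₂ 16 = 395 + 80 × 4 ≈ 715.000 ms.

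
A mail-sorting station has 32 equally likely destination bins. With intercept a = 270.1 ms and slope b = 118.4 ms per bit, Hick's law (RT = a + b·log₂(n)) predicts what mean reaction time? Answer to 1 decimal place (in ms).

862.1 ms

log₂(32) = 5 bits, so RT = 270.1 + 118.4 × 5 ≈ 862.100 ms.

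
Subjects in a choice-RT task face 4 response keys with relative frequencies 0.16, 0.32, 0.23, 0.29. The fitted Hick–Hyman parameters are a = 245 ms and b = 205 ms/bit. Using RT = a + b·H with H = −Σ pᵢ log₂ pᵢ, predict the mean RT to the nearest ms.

Entropy contributions −pᵢ log₂ pᵢ: 0.4230, 0.5260, 0.4877, 0.5179; sum H = 1.9546 bits.
RT = a + bH = 245 + 205·1.9546 = 645.70 ms.

646 ms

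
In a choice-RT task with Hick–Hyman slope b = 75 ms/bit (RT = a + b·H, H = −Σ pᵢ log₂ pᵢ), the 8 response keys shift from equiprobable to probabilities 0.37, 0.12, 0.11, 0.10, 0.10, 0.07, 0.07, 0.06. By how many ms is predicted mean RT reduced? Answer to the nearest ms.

The RT saving is b·ΔH. Equiprobable H₀ = log₂(8) = 3.0000 bits; with the given probabilities H = 2.6931 bits.
b·(H₀ − H) = 75 × (3.0000 − 2.6931) = 23.02 ms.

23 ms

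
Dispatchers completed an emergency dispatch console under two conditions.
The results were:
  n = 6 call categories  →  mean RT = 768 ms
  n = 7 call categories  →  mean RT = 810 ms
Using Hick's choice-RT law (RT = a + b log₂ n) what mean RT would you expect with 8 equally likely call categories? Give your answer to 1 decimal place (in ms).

846.4 ms

Fit slope and intercept:
  b = (810 − 768) / (log₂ 7 − log₂ 6) = 42 / (2.8074 − 2.5850) = 188.855 ms/bit
  a = 768 − 188.855 × 2.5850 = 279.816 ms
Then RT(8) = 279.816 + 188.855 × log₂ 8 = 279.816 + 188.855 × 3 ≈ 846.382 ms.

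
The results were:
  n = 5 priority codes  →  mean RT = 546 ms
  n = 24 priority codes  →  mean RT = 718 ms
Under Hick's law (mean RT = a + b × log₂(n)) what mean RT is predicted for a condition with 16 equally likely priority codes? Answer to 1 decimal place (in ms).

With log₂ n on the abscissa the relation is linear; from the two conditions:
  b = (718 − 546) / (log₂ 24 − log₂ 5) = 172 / (4.5850 − 2.3219) = 76.004 ms/bit
  a = 546 − 76.004 × 2.3219 = 369.524 ms
Then RT(16) = 369.524 + 76.004 × log₂ 16 = 369.524 + 76.004 × 4 ≈ 673.540 ms.

673.5 ms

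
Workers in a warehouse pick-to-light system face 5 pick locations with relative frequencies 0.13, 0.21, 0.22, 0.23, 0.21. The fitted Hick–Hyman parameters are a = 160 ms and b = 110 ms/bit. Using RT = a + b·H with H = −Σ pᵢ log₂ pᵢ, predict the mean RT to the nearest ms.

Entropy contributions −pᵢ log₂ pᵢ: 0.3826, 0.4728, 0.4806, 0.4877, 0.4728; sum H = 2.2965 bits.
RT = a + bH = 160 + 110·2.2965 = 412.62 ms.

413 ms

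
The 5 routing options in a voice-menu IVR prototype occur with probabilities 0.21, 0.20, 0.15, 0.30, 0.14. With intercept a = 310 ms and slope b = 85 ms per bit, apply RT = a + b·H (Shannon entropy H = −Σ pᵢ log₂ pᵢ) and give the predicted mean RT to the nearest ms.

H = 0.21·log₂(1/0.21) + 0.20·log₂(1/0.20) + 0.15·log₂(1/0.15) + 0.30·log₂(1/0.30) + 0.14·log₂(1/0.14) = 2.2660 bits.
RT = 310 + 85 × 2.2660 = 502.61 ms.

503 ms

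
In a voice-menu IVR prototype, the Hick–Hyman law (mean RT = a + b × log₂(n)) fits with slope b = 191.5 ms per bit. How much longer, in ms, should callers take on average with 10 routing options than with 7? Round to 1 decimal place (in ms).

Only the slope matters, since a is common to both: ΔRT = b·log₂(n₂/n₁).
log₂(10) − log₂(7) = 3.3219 − 2.8074 = 0.5146.
ΔRT = 191.5 × 0.5146 = 98.541 ms.

98.5 ms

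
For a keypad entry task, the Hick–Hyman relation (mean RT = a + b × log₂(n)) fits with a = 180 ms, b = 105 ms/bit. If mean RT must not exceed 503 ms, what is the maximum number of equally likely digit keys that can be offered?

8

Set 180 + 105·log₂ n ≤ 503 → log₂ n ≤ (503 − 180)/105 = 3.0762.
So n ≤ 2^3.0762 = 8.434; the largest integer n is 8.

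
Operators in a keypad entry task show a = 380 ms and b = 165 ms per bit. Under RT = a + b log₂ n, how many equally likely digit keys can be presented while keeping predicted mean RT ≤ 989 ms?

Set 380 + 165·log₂ n ≤ 989 → log₂ n ≤ (989 − 380)/165 = 3.6909.
So n ≤ 2^3.6909 = 12.914; the largest integer n is 12.

12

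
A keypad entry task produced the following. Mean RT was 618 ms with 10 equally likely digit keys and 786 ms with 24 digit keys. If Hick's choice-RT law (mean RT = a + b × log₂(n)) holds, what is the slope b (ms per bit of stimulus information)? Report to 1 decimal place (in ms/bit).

133.0 ms/bit

b = (RT₂ − RT₁)/(log₂ n₂ − log₂ n₁) = (786 − 618)/(4.5850 − 3.3219) = 133.013 ms/bit.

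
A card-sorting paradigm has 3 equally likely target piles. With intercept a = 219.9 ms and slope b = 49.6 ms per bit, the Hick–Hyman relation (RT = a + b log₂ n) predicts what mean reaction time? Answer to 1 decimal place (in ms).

298.5 ms

log₂(3) = 1.5850 bits, so RT = 219.9 + 49.6 × 1.5850 ≈ 298.514 ms.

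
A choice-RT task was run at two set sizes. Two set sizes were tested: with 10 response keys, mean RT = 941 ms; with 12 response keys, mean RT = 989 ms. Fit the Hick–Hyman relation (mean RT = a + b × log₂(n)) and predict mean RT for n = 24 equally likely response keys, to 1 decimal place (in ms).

With log₂ n on the abscissa the relation is linear; from the two conditions:
  b = (989 − 941) / (log₂ 12 − log₂ 10) = 48 / (3.5850 − 3.3219) = 182.486 ms/bit
  a = 941 − 182.486 × 3.3219 = 334.796 ms
Then RT(24) = 334.796 + 182.486 × log₂ 24 = 334.796 + 182.486 × 4.5850 ≈ 1171.486 ms.

1171.5 ms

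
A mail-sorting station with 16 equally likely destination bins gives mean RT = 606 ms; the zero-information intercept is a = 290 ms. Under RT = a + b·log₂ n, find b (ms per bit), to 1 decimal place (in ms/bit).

79.0 ms/bit

16 alternatives carry log₂ 16 = 4 bits; the choice cost is 606 − 290 = 316 ms, so b = 316/4 = 79.000 ms/bit.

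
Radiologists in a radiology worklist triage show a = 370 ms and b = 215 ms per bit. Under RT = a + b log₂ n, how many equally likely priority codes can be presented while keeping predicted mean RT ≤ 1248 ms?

16

Set 370 + 215·log₂ n ≤ 1248 → log₂ n ≤ (1248 − 370)/215 = 4.0837.
So n ≤ 2^4.0837 = 16.956; the largest integer n is 16.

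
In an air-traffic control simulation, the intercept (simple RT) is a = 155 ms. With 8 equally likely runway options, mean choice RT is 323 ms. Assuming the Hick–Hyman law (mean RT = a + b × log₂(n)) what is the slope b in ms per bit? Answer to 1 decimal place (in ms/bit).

56.0 ms/bit

8 alternatives carry log₂ 8 = 3 bits; the choice cost is 323 − 155 = 168 ms, so b = 168/3 = 56.000 ms/bit.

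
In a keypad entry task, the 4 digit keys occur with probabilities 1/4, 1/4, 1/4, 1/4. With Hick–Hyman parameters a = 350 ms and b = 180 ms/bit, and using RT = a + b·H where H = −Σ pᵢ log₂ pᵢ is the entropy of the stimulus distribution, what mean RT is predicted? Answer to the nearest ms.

710 ms

Each term −pᵢ log₂ pᵢ: 0.25·2 + 0.25·2 + 0.25·2 + 0.25·2; summed, H = 2.000 bits.
Mean RT = a + bH = 350 + 180·2.000 = 710.00 ms.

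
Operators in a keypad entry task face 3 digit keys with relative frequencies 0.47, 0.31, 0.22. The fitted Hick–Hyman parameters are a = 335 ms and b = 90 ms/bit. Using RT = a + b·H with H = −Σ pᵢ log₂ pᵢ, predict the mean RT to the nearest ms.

471 ms

H = 0.47·log₂(1/0.47) + 0.31·log₂(1/0.31) + 0.22·log₂(1/0.22) = 1.5163 bits.
RT = 335 + 90 × 1.5163 = 471.47 ms.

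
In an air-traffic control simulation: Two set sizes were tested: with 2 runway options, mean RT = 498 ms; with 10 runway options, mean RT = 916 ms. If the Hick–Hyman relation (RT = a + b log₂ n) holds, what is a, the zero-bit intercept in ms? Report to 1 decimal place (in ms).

Slope: b = (916 − 498) / (log₂ 10 − log₂ 2) = 418/2.3219 = 180.023 ms/bit.
Intercept: a = 498 − 180.023·log₂(2) = 317.977 ms.

318.0 ms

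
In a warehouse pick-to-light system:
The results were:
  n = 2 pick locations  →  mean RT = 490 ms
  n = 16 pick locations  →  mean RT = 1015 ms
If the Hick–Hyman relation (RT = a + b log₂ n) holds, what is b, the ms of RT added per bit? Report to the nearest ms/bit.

The slope on a log₂ axis is (1015 − 490) / (4 − 1) = 175 ms/bit.

175 ms/bit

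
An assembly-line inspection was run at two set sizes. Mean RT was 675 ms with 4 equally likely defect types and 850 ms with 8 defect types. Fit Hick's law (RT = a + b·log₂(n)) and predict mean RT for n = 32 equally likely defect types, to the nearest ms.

1200 ms

Solve the two-equation system in a and b:
  b = (850 − 675) / (log₂ 8 − log₂ 4) = 175 / (3 − 2) = 175 ms/bit
  a = 675 − 175 × 2 = 325 ms
Then RT(32) = 325 + 175 × log₂ 32 = 325 + 175 × 5 ≈ 1200.000 ms.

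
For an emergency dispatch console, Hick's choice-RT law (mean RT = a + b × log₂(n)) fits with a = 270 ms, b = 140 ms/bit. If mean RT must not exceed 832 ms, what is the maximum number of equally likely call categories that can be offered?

16

Set 270 + 140·log₂ n ≤ 832 → log₂ n ≤ (832 − 270)/140 = 4.0143.
So n ≤ 2^4.0143 = 16.159; the largest integer n is 16.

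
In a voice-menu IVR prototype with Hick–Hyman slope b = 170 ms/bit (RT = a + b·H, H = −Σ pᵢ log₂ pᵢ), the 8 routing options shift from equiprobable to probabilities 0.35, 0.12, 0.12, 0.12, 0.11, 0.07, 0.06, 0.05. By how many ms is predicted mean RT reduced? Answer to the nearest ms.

The RT saving is b·ΔH. Equiprobable H₀ = log₂(8) = 3.0000 bits; with the given probabilities H = 2.7098 bits.
b·(H₀ − H) = 170 × (3.0000 − 2.7098) = 49.34 ms.

49 ms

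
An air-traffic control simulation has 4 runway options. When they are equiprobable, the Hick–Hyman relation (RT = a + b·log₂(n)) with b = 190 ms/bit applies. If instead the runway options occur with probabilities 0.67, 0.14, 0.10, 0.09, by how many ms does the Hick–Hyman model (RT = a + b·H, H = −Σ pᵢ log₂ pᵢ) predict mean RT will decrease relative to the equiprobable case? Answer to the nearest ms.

108 ms

The RT saving is b·ΔH. Equiprobable H₀ = log₂(4) = 2.0000 bits; with the given probabilities H = 1.4291 bits.
b·(H₀ − H) = 190 × (2.0000 − 1.4291) = 108.48 ms.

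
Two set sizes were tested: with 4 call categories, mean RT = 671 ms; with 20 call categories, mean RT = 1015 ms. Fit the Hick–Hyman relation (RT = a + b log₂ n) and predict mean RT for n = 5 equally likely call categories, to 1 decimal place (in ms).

718.7 ms

With log₂ n on the abscissa the relation is linear; from the two conditions:
  b = (1015 − 671) / (log₂ 20 − log₂ 4) = 344 / (4.3219 − 2) = 148.153 ms/bit
  a = 671 − 148.153 × 2 = 374.695 ms
Then RT(5) = 374.695 + 148.153 × log₂ 5 = 374.695 + 148.153 × 2.3219 ≈ 718.695 ms.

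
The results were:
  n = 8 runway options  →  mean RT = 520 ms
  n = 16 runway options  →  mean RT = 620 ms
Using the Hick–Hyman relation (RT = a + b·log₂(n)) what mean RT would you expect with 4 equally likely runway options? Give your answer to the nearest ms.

420 ms

Fit slope and intercept:
  b = (620 − 520) / (log₂ 16 − log₂ 8) = 100 / (4 − 3) = 100 ms/bit
  a = 520 − 100 × 3 = 220 ms
Then RT(4) = 220 + 100 × log₂ 4 = 220 + 100 × 2 ≈ 420.000 ms.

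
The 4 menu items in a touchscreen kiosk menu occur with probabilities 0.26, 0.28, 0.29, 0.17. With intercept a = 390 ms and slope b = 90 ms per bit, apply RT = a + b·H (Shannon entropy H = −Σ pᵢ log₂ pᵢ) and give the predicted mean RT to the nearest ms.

567 ms

H = 0.26·log₂(1/0.26) + 0.28·log₂(1/0.28) + 0.29·log₂(1/0.29) + 0.17·log₂(1/0.17) = 1.9720 bits.
RT = 390 + 90 × 1.9720 = 567.48 ms.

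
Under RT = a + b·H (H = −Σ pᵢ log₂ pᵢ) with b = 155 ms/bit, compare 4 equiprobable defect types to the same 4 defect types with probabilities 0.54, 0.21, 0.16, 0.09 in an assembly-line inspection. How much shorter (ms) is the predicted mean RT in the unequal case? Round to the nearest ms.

The RT saving is b·ΔH. Equiprobable H₀ = log₂(4) = 2.0000 bits; with the given probabilities H = 1.6885 bits.
b·(H₀ − H) = 155 × (2.0000 − 1.6885) = 48.28 ms.

48 ms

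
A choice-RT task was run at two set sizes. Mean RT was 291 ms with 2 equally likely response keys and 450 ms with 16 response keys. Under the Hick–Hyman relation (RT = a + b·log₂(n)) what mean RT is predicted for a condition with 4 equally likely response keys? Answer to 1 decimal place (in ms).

344.0 ms

RT is linear in log₂ n, so two points fix the line:
  b = (450 − 291) / (log₂ 16 − log₂ 2) = 159 / (4 − 1) = 53.000 ms/bit
  a = 291 − 53.000 × 1 = 238.000 ms
Then RT(4) = 238.000 + 53.000 × log₂ 4 = 238.000 + 53.000 × 2 ≈ 344.000 ms.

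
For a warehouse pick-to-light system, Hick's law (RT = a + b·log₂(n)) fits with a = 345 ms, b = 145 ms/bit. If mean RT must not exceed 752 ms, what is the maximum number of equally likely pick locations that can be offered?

6

Set 345 + 145·log₂ n ≤ 752 → log₂ n ≤ (752 − 345)/145 = 2.8069.
So n ≤ 2^2.8069 = 6.998; the largest integer n is 6.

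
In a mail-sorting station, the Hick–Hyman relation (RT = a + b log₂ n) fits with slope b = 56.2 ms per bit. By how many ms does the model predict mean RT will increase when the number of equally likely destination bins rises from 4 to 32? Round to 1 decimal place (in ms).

The intercept a cancels: ΔRT = b·(log₂ n₂ − log₂ n₁) = b·log₂(n₂/n₁).
log₂(32) − log₂(4) = log₂(32/4) = log₂(8) = 3.
ΔRT = 56.2 × 3.0000 = 168.600 ms.

168.6 ms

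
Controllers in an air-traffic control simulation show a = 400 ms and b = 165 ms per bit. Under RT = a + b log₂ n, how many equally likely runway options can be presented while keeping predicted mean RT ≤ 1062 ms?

165·log₂ n ≤ 1062 − 400 = 662, giving log₂ n ≤ 4.0121 and n ≤ 16.135. The largest whole number is 16.

16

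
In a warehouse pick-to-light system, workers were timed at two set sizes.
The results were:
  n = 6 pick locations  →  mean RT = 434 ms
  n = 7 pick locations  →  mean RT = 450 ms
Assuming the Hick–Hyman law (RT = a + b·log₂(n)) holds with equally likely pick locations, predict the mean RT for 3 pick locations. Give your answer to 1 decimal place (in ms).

362.1 ms

With log₂ n on the abscissa the relation is linear; from the two conditions:
  b = (450 − 434) / (log₂ 7 − log₂ 6) = 16 / (2.8074 − 2.5850) = 71.945 ms/bit
  a = 434 − 71.945 × 2.5850 = 248.025 ms
Then RT(3) = 248.025 + 71.945 × log₂ 3 = 248.025 + 71.945 × 1.5850 ≈ 362.055 ms.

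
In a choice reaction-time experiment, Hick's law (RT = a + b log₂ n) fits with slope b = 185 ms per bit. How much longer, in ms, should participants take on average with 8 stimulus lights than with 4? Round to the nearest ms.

The intercept a cancels: ΔRT = b·(log₂ n₂ − log₂ n₁) = b·log₂(n₂/n₁).
log₂(8) − log₂(4) = log₂(8/4) = log₂(2) = 1.
ΔRT = 185 × 1.0000 = 185.000 ms.

185 ms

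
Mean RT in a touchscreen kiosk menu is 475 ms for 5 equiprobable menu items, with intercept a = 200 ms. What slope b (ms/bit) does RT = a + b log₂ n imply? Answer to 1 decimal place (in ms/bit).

log₂(5) = 2.3219 bits.
b = (RT − a)/log₂ n = (475 − 200) / 2.3219 = 118.436 ms/bit.

118.4 ms/bit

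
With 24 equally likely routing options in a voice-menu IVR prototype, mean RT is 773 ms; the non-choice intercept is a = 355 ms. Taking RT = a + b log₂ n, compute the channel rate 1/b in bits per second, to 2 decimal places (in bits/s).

10.97 bits/s

Choice component = 773 − 355 = 418 ms over log₂(24) = 4.5850 bits.
b = 418 / 4.5850 = 91.168 ms/bit, so 1/b = 10.969 bits/s.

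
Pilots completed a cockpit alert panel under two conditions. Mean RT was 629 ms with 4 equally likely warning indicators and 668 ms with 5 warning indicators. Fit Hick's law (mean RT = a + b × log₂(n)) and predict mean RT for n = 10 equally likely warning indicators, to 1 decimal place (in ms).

RT is linear in log₂ n, so two points fix the line:
  b = (668 − 629) / (log₂ 5 − log₂ 4) = 39 / (2.3219 − 2) = 121.145 ms/bit
  a = 629 − 121.145 × 2 = 386.710 ms
Then RT(10) = 386.710 + 121.145 × log₂ 10 = 386.710 + 121.145 × 3.3219 ≈ 789.145 ms.

789.1 ms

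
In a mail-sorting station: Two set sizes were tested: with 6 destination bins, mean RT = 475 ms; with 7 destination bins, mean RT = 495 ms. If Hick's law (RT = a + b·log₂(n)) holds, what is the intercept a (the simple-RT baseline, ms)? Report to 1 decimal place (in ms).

The slope on a log₂ axis is (495 − 475) / (2.8074 − 2.5850) = 89.931 ms/bit.
a = RT₁ − b·log₂ n₁ = 475 − 89.931 × 2.5850 = 242.531 ms.

242.5 ms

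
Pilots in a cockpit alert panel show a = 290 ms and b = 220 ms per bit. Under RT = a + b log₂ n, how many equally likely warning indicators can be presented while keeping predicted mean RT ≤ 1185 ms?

220·log₂ n ≤ 1185 − 290 = 895, giving log₂ n ≤ 4.0682 and n ≤ 16.774. The largest whole number is 16.

16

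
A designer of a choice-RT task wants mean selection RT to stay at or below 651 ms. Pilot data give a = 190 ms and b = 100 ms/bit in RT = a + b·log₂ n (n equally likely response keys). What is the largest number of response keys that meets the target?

Set 190 + 100·log₂ n ≤ 651 → log₂ n ≤ (651 − 190)/100 = 4.6100.
So n ≤ 2^4.6100 = 24.420; the largest integer n is 24.

24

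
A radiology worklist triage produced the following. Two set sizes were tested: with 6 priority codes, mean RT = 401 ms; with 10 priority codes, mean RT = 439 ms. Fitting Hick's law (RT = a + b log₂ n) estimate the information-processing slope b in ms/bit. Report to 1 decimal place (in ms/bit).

51.6 ms/bit

Slope: b = (439 − 401) / (log₂ 10 − log₂ 6) = 38/0.7370 = 51.563 ms/bit.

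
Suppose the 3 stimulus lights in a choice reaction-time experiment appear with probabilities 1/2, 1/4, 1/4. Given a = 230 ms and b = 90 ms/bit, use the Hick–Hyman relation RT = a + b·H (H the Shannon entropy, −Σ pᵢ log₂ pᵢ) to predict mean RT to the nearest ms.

H = −Σ pᵢ log₂ pᵢ = 0.5·1 + 0.25·2 + 0.25·2 = 1.500 bits.
RT = 230 + 90 × 1.500 = 365.00 ms.

365 ms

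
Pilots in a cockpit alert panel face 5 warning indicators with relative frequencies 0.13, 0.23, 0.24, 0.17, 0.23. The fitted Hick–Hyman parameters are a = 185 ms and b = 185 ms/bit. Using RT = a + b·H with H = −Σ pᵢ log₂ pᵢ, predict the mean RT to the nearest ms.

608 ms

Entropy contributions −pᵢ log₂ pᵢ: 0.3826, 0.4877, 0.4941, 0.4346, 0.4877; sum H = 2.2867 bits.
RT = a + bH = 185 + 185·2.2867 = 608.04 ms.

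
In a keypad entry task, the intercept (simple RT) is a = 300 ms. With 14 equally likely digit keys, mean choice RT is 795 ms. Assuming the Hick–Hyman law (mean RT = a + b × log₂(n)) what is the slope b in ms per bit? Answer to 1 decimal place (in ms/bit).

130.0 ms/bit

log₂(14) = 3.8074 bits.
b = (RT − a)/log₂ n = (795 − 300) / 3.8074 = 130.012 ms/bit.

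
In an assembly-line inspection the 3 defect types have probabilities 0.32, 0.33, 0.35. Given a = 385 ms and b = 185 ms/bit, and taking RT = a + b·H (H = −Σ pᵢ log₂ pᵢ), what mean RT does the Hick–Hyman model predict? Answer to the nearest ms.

Entropy contributions −pᵢ log₂ pᵢ: 0.5260, 0.5278, 0.5301; sum H = 1.5840 bits.
RT = a + bH = 385 + 185·1.5840 = 678.03 ms.

678 ms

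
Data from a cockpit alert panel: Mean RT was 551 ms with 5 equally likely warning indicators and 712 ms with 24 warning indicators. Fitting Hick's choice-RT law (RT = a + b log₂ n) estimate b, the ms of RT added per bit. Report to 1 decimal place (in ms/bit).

The slope on a log₂ axis is (712 − 551) / (4.5850 − 2.3219) = 71.143 ms/bit.

71.1 ms/bit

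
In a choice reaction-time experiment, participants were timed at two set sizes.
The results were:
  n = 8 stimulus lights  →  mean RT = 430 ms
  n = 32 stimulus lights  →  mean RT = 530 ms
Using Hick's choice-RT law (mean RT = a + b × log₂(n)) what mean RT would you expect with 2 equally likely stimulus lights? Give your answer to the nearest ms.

330 ms

With log₂ n on the abscissa the relation is linear; from the two conditions:
  b = (530 − 430) / (log₂ 32 − log₂ 8) = 100 / (5 − 3) = 50 ms/bit
  a = 430 − 50 × 3 = 280 ms
Then RT(2) = 280 + 50 × log₂ 2 = 280 + 50 × 1 ≈ 330.000 ms.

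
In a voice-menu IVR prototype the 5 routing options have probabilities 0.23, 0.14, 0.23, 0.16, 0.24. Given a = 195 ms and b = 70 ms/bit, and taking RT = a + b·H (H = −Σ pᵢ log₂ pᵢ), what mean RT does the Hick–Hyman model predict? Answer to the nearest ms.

H = 0.23·log₂(1/0.23) + 0.14·log₂(1/0.14) + 0.23·log₂(1/0.23) + 0.16·log₂(1/0.16) + 0.24·log₂(1/0.24) = 2.2896 bits.
RT = 195 + 70 × 2.2896 = 355.27 ms.

355 ms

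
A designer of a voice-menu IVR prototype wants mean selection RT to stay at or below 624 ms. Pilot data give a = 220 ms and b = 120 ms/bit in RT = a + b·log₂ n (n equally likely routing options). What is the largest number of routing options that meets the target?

120·log₂ n ≤ 624 − 220 = 404, giving log₂ n ≤ 3.3667 and n ≤ 10.315. The largest whole number is 10.

10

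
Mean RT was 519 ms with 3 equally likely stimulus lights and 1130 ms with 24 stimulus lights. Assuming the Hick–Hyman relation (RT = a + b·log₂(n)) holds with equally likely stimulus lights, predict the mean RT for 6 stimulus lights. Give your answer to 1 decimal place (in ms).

With log₂ n on the abscissa the relation is linear; from the two conditions:
  b = (1130 − 519) / (log₂ 24 − log₂ 3) = 611 / (4.5850 − 1.5850) = 203.667 ms/bit
  a = 519 − 203.667 × 1.5850 = 196.196 ms
Then RT(6) = 196.196 + 203.667 × log₂ 6 = 196.196 + 203.667 × 2.5850 ≈ 722.667 ms.

722.7 ms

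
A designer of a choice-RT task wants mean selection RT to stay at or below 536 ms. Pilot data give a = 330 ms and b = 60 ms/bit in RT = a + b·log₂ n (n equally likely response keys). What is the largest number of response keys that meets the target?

Information budget: (536 − 330)/60 = 3.4333 bits, so n ≤ 2^3.4333 = 10.803 → at most 10.

10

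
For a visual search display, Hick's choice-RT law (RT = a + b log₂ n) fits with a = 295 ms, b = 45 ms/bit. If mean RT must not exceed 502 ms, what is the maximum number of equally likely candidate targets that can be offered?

24

Information budget: (502 − 295)/45 = 4.6000 bits, so n ≤ 2^4.6000 = 24.251 → at most 24.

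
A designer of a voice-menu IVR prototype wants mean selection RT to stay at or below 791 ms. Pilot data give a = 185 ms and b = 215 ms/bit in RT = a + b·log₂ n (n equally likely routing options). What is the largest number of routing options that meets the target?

Set 185 + 215·log₂ n ≤ 791 → log₂ n ≤ (791 − 185)/215 = 2.8186.
So n ≤ 2^2.8186 = 7.055; the largest integer n is 7.

7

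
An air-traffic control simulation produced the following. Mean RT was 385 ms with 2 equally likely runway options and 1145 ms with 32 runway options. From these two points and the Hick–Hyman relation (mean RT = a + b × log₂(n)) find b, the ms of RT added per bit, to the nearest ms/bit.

190 ms/bit

b = (RT₂ − RT₁)/(log₂ n₂ − log₂ n₁) = (1145 − 385)/(5 − 1) = 190 ms/bit.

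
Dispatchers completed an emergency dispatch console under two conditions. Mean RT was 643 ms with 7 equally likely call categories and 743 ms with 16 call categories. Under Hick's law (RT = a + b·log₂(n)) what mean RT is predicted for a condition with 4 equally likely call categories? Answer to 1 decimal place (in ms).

575.3 ms

Fit slope and intercept:
  b = (743 − 643) / (log₂ 16 − log₂ 7) = 100 / (4 − 2.8074) = 83.847 ms/bit
  a = 643 − 83.847 × 2.8074 = 407.611 ms
Then RT(4) = 407.611 + 83.847 × log₂ 4 = 407.611 + 83.847 × 2 ≈ 575.306 ms.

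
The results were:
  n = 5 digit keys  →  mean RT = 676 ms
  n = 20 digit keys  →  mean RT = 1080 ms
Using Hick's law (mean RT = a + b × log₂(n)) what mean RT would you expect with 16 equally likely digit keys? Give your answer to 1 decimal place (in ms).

Solve the two-equation system in a and b:
  b = (1080 − 676) / (log₂ 20 − log₂ 5) = 404 / (4.3219 − 2.3219) = 202.000 ms/bit
  a = 676 − 202.000 × 2.3219 = 206.971 ms
Then RT(16) = 206.971 + 202.000 × log₂ 16 = 206.971 + 202.000 × 4 ≈ 1014.971 ms.

1015.0 ms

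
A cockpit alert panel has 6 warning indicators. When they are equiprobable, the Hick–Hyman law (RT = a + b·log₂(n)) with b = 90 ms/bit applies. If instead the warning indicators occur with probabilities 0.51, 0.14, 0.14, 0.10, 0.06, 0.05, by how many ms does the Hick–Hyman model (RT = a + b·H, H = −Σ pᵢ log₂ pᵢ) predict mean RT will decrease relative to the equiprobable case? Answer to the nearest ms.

The RT saving is b·ΔH. Equiprobable H₀ = log₂(6) = 2.5850 bits; with the given probabilities H = 2.0815 bits.
b·(H₀ − H) = 90 × (2.5850 − 2.0815) = 45.31 ms.

45 ms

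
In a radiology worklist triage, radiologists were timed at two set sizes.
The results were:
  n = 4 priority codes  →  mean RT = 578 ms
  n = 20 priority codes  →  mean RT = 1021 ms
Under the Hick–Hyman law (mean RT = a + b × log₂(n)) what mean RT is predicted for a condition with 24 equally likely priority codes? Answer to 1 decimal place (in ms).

With log₂ n on the abscissa the relation is linear; from the two conditions:
  b = (1021 − 578) / (log₂ 20 − log₂ 4) = 443 / (4.3219 − 2) = 190.790 ms/bit
  a = 578 − 190.790 × 2 = 196.421 ms
Then RT(24) = 196.421 + 190.790 × log₂ 24 = 196.421 + 190.790 × 4.5850 ≈ 1071.184 ms.

1071.2 ms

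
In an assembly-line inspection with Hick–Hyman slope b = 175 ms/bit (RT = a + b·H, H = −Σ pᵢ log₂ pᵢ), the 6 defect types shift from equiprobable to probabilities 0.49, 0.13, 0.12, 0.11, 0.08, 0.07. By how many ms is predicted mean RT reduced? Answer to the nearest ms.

74 ms

Equiprobable entropy H₀ = log₂ 6 = 2.5850 bits.
Skewed entropy H = −Σ pᵢ log₂ pᵢ = 2.1643 bits.
ΔRT = b·(H₀ − H) = 175 × 0.4206 = 73.61 ms.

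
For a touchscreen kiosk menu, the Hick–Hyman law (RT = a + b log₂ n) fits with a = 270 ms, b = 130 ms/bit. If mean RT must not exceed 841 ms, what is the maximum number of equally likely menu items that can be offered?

20

Information budget: (841 − 270)/130 = 4.3923 bits, so n ≤ 2^4.3923 = 21.000 → at most 20.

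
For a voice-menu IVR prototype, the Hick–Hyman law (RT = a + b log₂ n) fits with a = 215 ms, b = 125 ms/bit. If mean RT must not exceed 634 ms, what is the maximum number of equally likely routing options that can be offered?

Information budget: (634 − 215)/125 = 3.3520 bits, so n ≤ 2^3.3520 = 10.211 → at most 10.

10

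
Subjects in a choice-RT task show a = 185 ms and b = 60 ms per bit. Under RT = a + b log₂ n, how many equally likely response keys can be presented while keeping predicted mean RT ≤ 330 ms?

Set 185 + 60·log₂ n ≤ 330 → log₂ n ≤ (330 − 185)/60 = 2.4167.
So n ≤ 2^2.4167 = 5.339; the largest integer n is 5.

5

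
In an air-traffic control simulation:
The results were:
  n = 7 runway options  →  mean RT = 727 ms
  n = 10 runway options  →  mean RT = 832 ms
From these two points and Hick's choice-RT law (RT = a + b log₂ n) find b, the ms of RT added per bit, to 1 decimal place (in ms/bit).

b = (RT₂ − RT₁)/(log₂ n₂ − log₂ n₁) = (832 − 727)/(3.3219 − 2.8074) = 204.053 ms/bit.

204.1 ms/bit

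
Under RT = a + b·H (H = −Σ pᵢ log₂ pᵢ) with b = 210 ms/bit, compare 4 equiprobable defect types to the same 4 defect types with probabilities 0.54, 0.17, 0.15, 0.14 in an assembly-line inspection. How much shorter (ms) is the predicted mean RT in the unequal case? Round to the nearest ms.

58 ms

Equiprobable entropy H₀ = log₂ 4 = 2.0000 bits.
Skewed entropy H = −Σ pᵢ log₂ pᵢ = 1.7223 bits.
ΔRT = b·(H₀ − H) = 210 × 0.2777 = 58.32 ms.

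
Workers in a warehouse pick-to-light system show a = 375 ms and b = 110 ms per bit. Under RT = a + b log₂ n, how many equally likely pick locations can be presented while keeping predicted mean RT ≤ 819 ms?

110·log₂ n ≤ 819 − 375 = 444, giving log₂ n ≤ 4.0364 and n ≤ 16.408. The largest whole number is 16.

16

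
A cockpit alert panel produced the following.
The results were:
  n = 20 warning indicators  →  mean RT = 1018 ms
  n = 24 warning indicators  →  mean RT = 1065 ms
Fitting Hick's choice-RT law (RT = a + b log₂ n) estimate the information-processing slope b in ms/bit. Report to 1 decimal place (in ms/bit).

178.7 ms/bit

Slope: b = (1065 − 1018) / (log₂ 24 − log₂ 20) = 47/0.2630 = 178.684 ms/bit.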